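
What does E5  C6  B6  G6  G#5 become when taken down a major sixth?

E5 -> G4
C6 -> Eb5
B6 -> D6
G6 -> Bb5
G#5 -> B4

G4 Eb5 D6 Bb5 B4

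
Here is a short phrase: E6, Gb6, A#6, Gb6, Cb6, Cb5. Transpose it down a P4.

B5 Db6 E#6 Db6 Gb5 Gb4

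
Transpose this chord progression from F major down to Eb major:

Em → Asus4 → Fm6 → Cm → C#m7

F major down to Eb major is a major second; each chord root moves by that interval while the quality stays the same.
Em: root E down a major second → D, giving Dm.
Asus4: root A down a major second → G, giving Gsus4.
Fm6: root F down a major second → Eb, giving Ebm6.
Cm: root C down a major second → Bb, giving Bbm.
C#m7: root C# down a major second → B, giving Bm7.

Dm Gsus4 Ebm6 Bbm Bm7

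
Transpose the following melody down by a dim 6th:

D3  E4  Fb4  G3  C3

F##2 G##3 A3 B#2 E#2

A diminished sixth down from D3 gives F##2.
E4: a sixth down reaches G, and 7 semitones makes it G##3.
Fb4 down a diminished sixth is A3.
G3 down a diminished sixth is B#2.
C3: a sixth down reaches E, and 7 semitones makes it E#2.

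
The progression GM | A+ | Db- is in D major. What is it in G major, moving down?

CM D+ Gb-

D major down to G major is a perfect fifth; each chord root moves by that interval while the quality stays the same.
GM: root G down a perfect fifth → C, giving CM.
A+: root A down a perfect fifth → D, giving D+.
Db-: root Db down a perfect fifth → Gb, giving Gb-.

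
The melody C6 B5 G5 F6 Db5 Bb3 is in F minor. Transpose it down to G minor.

From F down to G is a minor seventh; apply that to each pitch.
C6 gives D5
B5 gives C#5
G5 gives A4
F6 gives G5
Db5 gives Eb4
Bb3 gives C3

D5 C#5 A4 G5 Eb4 C3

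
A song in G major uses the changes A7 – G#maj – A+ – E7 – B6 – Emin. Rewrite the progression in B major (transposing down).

G major down to B major is a minor sixth; each chord root moves by that interval while the quality stays the same.
A7: root A down a minor sixth → C#, giving C#7.
G#maj: root G# down a minor sixth → B#, giving B#maj.
A+: root A down a minor sixth → C#, giving C#+.
E7: root E down a minor sixth → G#, giving G#7.
B6: root B down a minor sixth → D#, giving D#6.
Emin: root E down a minor sixth → G#, giving G#min.

C#7 B#maj C#+ G#7 D#6 G#min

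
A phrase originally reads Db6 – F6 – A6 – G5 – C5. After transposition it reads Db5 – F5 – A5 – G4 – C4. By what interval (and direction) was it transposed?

down a perfect octave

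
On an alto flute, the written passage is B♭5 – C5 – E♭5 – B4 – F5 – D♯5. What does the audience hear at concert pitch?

Written C4 on the alto flute sounds as G3, a perfect fourth lower; apply that shift to every note.
Bb5 gives F5
C5 gives G4
Eb5 gives Bb4
B4 gives F#4
F5 gives C5
D#5 gives A#4

F5 G4 Bb4 F#4 C5 A#4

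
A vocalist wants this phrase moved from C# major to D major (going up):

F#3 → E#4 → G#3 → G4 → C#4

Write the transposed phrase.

C# major to D major up is a minor second, so every note moves up by that interval.
F#3 becomes G3
E#4 becomes F#4
G#3 becomes A3
G4 becomes Ab4
C#4 becomes D4

G3 F#4 A3 Ab4 D4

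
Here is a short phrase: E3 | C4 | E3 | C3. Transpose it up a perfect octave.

E4 C5 E4 C4

E3 up a perfect octave is E4.
A perfect octave up from C4 gives C5.
E3 up a perfect octave is E4.
C3 up a perfect octave is C4.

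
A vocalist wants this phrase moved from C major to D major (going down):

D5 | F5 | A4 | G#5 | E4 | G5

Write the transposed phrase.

C major to D major down is a minor seventh, so every note moves down by that interval.
D5 → E4
F5 → G4
A4 → B3
G#5 → A#4
E4 → F#3
G5 → A4

E4 G4 B3 A#4 F#3 A4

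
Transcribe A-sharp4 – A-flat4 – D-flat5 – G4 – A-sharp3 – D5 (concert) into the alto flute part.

Written C4 sounds as G3 on the alto flute, so concert pitches are written a perfect fourth up.
A#4 to D#5
Ab4 to Db5
Db5 to Gb5
G4 to C5
A#3 to D#4
D5 to G5

D#5 Db5 Gb5 C5 D#4 G5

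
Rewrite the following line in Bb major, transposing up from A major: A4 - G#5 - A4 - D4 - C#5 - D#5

Bb4 A5 Bb4 Eb4 D5 E5

A major to Bb major up is a minor second, so every note moves up by that interval.
A4 becomes Bb4
G#5 becomes A5
A4 becomes Bb4
D4 becomes Eb4
C#5 becomes D5
D#5 becomes E5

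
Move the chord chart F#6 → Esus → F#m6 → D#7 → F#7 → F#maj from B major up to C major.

G6 Fsus Gm6 E7 G7 Gmaj

B major up to C major is a minor second; each chord root moves by that interval while the quality stays the same.
F#6: root F# up a minor second → G, giving G6.
Esus: root E up a minor second → F, giving Fsus.
F#m6: root F# up a minor second → G, giving Gm6.
D#7: root D# up a minor second → E, giving E7.
F#7: root F# up a minor second → G, giving G7.
F#maj: root F# up a minor second → G, giving Gmaj.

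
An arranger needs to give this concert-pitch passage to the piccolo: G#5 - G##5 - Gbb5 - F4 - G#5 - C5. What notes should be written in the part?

Written C4 sounds as C5 on the piccolo, so concert pitches are written a perfect octave down.
G#5 becomes G#4
G##5 becomes G##4
Gbb5 becomes Gbb4
F4 becomes F3
G#5 becomes G#4
C5 becomes C4

G#4 G##4 Gbb4 F3 G#4 C4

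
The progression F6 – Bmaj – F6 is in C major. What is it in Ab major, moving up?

C major up to Ab major is a minor sixth; each chord root moves by that interval while the quality stays the same.
F6: root F up a minor sixth → Db, giving Db6.
Bmaj: root B up a minor sixth → G, giving Gmaj.
F6: root F up a minor sixth → Db, giving Db6.

Db6 Gmaj Db6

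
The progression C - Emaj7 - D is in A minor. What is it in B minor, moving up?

D F#maj7 E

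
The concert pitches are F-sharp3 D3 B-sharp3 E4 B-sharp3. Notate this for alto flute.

Written C4 sounds as G3 on the alto flute, so concert pitches are written a perfect fourth up.
F#3 becomes B3
D3 becomes G3
B#3 becomes E#4
E4 becomes A4
B#3 becomes E#4

B3 G3 E#4 A4 E#4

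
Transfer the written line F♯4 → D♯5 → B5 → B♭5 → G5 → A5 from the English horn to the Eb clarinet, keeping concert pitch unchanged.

First find concert pitch: the English horn sounds a perfect fifth below written, so F♯4 D♯5 B5 B♭5 G5 A5 sounds B3 G#4 E5 Eb5 C5 D5.
Then write for Eb clarinet: it sounds a minor third above written, so the part must be a minor third below concert.
B3 → G#3
G#4 → E#4
E5 → C#5
Eb5 → C5
C5 → A4
D5 → B4

G#3 E#4 C#5 C5 A4 B4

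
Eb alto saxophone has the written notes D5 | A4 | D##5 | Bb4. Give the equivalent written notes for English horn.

First find concert pitch: the Eb alto saxophone sounds a major sixth below written, so D5 A4 D##5 Bb4 sounds F4 C4 F##4 Db4.
Then write for English horn: it sounds a perfect fifth below written, so the part must be a perfect fifth above concert.
F4 → C5
C4 → G4
F##4 → C##5
Db4 → Ab4

C5 G4 C##5 Ab4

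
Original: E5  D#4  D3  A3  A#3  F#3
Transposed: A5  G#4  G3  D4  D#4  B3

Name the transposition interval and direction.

Take the first pair: E5 → A5. E to A spans 4 letter names, so the interval is some kind of fourth.
E5 to A5 is 5 semitones, which makes it a perfect fourth; the second version is higher, so the direction is up.
Checking another pair — F#3 → B3 — gives the same interval.

up a perfect fourth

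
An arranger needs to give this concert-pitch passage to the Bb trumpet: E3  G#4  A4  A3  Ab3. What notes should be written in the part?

The Bb trumpet sounds a major second below written, so the written part must be a major second above concert — transpose each note up.
E3 -> F#3
G#4 -> A#4
A4 -> B4
A3 -> B3
Ab3 -> Bb3

F#3 A#4 B4 B3 Bb3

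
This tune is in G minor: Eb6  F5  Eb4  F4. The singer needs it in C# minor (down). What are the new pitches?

A5 B4 A3 B3

G minor to C# minor down is a diminished fifth, so every note moves down by that interval.
Eb6 gives A5
F5 gives B4
Eb4 gives A3
F4 gives B3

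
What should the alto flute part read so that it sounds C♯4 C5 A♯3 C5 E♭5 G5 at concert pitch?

F#4 F5 D#4 F5 Ab5 C6

The alto flute sounds a perfect fourth below written, so the written part must be a perfect fourth above concert — transpose each note up.
C#4 gives F#4
C5 gives F5
A#3 gives D#4
C5 gives F5
Eb5 gives Ab5
G5 gives C6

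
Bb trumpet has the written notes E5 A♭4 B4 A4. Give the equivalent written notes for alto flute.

G5 Cb5 D5 C5

First find concert pitch: the Bb trumpet sounds a major second below written, so E5 A♭4 B4 A4 sounds D5 Gb4 A4 G4.
Then write for alto flute: it sounds a perfect fourth below written, so the part must be a perfect fourth above concert.
D5 → G5
Gb4 → Cb5
A4 → D5
G4 → C5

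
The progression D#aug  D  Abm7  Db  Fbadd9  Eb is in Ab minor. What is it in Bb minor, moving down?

E#aug E Bbm7 Eb Gbadd9 F

Ab minor down to Bb minor is a minor seventh; each chord root moves by that interval while the quality stays the same.
D#aug: root D# down a minor seventh → E#, giving E#aug.
D: root D down a minor seventh → E, giving E.
Abm7: root Ab down a minor seventh → Bb, giving Bbm7.
Db: root Db down a minor seventh → Eb, giving Eb.
Fbadd9: root Fb down a minor seventh → Gb, giving Gbadd9.
Eb: root Eb down a minor seventh → F, giving F.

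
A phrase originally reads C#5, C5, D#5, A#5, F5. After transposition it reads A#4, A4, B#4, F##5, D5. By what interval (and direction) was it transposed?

down a minor third

Take the first pair: C#5 → A#4. C to A spans 3 letter names, so the interval is some kind of third.
A#4 to C#5 is 3 semitones, which makes it a minor third; the second version is lower, so the direction is down.
Checking another pair — F5 → D5 — gives the same interval.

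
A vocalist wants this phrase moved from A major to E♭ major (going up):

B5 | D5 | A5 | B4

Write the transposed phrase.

A major to E♭ major up is a diminished fifth, so every note moves up by that interval.
B5 becomes F6
D5 becomes Ab5
A5 becomes Eb6
B4 becomes F5

F6 Ab5 Eb6 F5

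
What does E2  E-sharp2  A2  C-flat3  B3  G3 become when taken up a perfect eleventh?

A3 A#3 D4 Fb4 E5 C5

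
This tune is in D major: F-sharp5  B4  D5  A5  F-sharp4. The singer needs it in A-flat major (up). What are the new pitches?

C6 F5 Ab5 Eb6 C5

D major to A-flat major up is a diminished fifth, so every note moves up by that interval.
F#5 gives C6
B4 gives F5
D5 gives Ab5
A5 gives Eb6
F#4 gives C5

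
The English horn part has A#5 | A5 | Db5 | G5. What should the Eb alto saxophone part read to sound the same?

B#5 B5 Eb5 A5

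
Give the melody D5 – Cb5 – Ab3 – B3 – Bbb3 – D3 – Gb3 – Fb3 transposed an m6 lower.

F#4 Eb4 C3 D#3 Db3 F#2 Bb2 Ab2

A minor sixth down from D5 gives F#4.
Cb5 down a minor sixth is Eb4.
Ab3: a sixth down reaches C, and 8 semitones makes it C3.
B3: a sixth down reaches D, and 8 semitones makes it D#3.
Bbb3 down a minor sixth is Db3.
D3 down a minor sixth is F#2.
Gb3 down a minor sixth is Bb2.
A minor sixth down from Fb3 gives Ab2.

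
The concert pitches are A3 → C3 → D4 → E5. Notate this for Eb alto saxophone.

Written C4 sounds as Eb3 on the Eb alto saxophone, so concert pitches are written a major sixth up.
A3 to F#4
C3 to A3
D4 to B4
E5 to C#6

F#4 A3 B4 C#6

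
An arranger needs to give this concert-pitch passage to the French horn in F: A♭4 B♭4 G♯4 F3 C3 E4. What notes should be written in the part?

The French horn in F sounds a perfect fifth below written, so the written part must be a perfect fifth above concert — transpose each note up.
Ab4 -> Eb5
Bb4 -> F5
G#4 -> D#5
F3 -> C4
C3 -> G3
E4 -> B4

Eb5 F5 D#5 C4 G3 B4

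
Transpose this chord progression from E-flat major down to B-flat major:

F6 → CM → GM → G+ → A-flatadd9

C6 GM DM D+ Ebadd9

E-flat major down to B-flat major is a perfect fourth; each chord root moves by that interval while the quality stays the same.
F6: root F down a perfect fourth → C, giving C6.
CM: root C down a perfect fourth → G, giving GM.
GM: root G down a perfect fourth → D, giving DM.
G+: root G down a perfect fourth → D, giving D+.
A-flatadd9: root A-flat down a perfect fourth → Eb, giving Ebadd9.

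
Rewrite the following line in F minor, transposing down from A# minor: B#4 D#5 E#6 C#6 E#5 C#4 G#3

G4 Bb4 C6 Ab5 C5 Ab3 Eb3

A# minor to F minor down is an augmented third, so every note moves down by that interval.
B#4 gives G4
D#5 gives Bb4
E#6 gives C6
C#6 gives Ab5
E#5 gives C5
C#4 gives Ab3
G#3 gives Eb3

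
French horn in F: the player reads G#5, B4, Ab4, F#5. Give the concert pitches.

Written C4 on the French horn in F sounds as F3, a perfect fifth lower; apply that shift to every note.
G#5 to C#5
B4 to E4
Ab4 to Db4
F#5 to B4

C#5 E4 Db4 B4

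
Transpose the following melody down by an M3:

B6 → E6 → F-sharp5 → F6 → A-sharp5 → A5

G6 C6 D5 Db6 F#5 F5

B6 -> G6
E6 -> C6
F#5 -> D5
F6 -> Db6
A#5 -> F#5
A5 -> F5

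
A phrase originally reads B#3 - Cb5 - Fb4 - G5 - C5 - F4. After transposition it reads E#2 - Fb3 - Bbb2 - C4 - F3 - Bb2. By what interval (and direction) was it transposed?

down a perfect twelfth

Take the first pair: B#3 → E#2. B to E spans 12 letter names, so the interval is some kind of twelfth.
E#2 to B#3 is 19 semitones, which makes it a perfect twelfth; the second version is lower, so the direction is down.
Checking another pair — F4 → Bb2 — gives the same interval.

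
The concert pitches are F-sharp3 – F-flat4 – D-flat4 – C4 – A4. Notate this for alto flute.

B3 Bbb4 Gb4 F4 D5

The alto flute sounds a perfect fourth below written, so the written part must be a perfect fourth above concert — transpose each note up.
F#3 gives B3
Fb4 gives Bbb4
Db4 gives Gb4
C4 gives F4
A4 gives D5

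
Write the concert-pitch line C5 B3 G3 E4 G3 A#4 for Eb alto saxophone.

A5 G#4 E4 C#5 E4 F##5

The Eb alto saxophone sounds a major sixth below written, so the written part must be a major sixth above concert — transpose each note up.
C5 becomes A5
B3 becomes G#4
G3 becomes E4
E4 becomes C#5
G3 becomes E4
A#4 becomes F##5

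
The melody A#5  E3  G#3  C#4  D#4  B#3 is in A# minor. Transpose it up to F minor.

F6 Cb4 Eb4 Ab4 Bb4 G4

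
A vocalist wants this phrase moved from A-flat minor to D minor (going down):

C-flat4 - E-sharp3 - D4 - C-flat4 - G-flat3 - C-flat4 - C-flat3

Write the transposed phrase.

A-flat minor to D minor down is a diminished fifth, so every note moves down by that interval.
Cb4 becomes F3
E#3 becomes A##2
D4 becomes G#3
Cb4 becomes F3
Gb3 becomes C3
Cb4 becomes F3
Cb3 becomes F2

F3 A##2 G#3 F3 C3 F3 F2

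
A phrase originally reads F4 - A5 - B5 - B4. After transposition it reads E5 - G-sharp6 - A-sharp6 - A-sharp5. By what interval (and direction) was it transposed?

up a major seventh

From F4 to E5 is 7 letter names — a seventh of some quality.
F4 to E5 is 11 semitones, which makes it a major seventh; the second version is higher, so the direction is up.
Checking another pair — B4 → A#5 — gives the same interval.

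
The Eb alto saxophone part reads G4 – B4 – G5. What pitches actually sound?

Bb3 D4 Bb4

Written C4 on the Eb alto saxophone sounds as Eb3, a major sixth lower; apply that shift to every note.
G4 -> Bb3
B4 -> D4
G5 -> Bb4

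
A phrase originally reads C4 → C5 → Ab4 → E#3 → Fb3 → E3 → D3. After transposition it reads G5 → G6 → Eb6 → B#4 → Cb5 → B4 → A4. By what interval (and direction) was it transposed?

Take the first pair: C4 → G5. C to G spans 12 letter names, so the interval is some kind of twelfth.
C4 to G5 is 19 semitones, which makes it a perfect twelfth; the second version is higher, so the direction is up.
Checking another pair — D3 → A4 — gives the same interval.

up a perfect twelfth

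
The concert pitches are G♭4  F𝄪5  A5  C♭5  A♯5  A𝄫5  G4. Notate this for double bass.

Gb5 F##6 A6 Cb6 A#6 Abb6 G5

The double bass sounds a perfect octave below written, so the written part must be a perfect octave above concert — transpose each note up.
Gb4 becomes Gb5
F##5 becomes F##6
A5 becomes A6
Cb5 becomes Cb6
A#5 becomes A#6
Abb5 becomes Abb6
G4 becomes G5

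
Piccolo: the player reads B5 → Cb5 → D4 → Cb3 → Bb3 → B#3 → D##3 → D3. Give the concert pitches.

The piccolo sounds a perfect octave above written, so transpose each written note up a perfect octave.
B5 becomes B6
Cb5 becomes Cb6
D4 becomes D5
Cb3 becomes Cb4
Bb3 becomes Bb4
B#3 becomes B#4
D##3 becomes D##4
D3 becomes D4

B6 Cb6 D5 Cb4 Bb4 B#4 D##4 D4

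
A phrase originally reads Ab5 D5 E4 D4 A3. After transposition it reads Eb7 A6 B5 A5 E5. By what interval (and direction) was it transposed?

Take the first pair: Ab5 → Eb7. A to E spans 12 letter names, so the interval is some kind of twelfth.
Ab5 to Eb7 is 19 semitones, which makes it a perfect twelfth; the second version is higher, so the direction is up.
Checking another pair — A3 → E5 — gives the same interval.

up a perfect twelfth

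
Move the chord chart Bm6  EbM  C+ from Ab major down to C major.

D#m6 GM E+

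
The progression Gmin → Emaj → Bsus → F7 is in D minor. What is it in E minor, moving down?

Amin F#maj C#sus G7

D minor down to E minor is a minor seventh; each chord root moves by that interval while the quality stays the same.
Gmin: root G down a minor seventh → A, giving Amin.
Emaj: root E down a minor seventh → F#, giving F#maj.
Bsus: root B down a minor seventh → C#, giving C#sus.
F7: root F down a minor seventh → G, giving G7.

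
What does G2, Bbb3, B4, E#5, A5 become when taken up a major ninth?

A3 Cb5 C#6 F##6 B6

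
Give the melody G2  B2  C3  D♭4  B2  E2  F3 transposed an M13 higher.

E4 G#4 A4 Bb5 G#4 C#4 D5

A major thirteenth up from G2 gives E4.
A major thirteenth up from B2 gives G#4.
C3 up a major thirteenth is A4.
Db4 up a major thirteenth is Bb5.
B2: a thirteenth up reaches G, and 21 semitones makes it G#4.
E2 up a major thirteenth is C#4.
A major thirteenth up from F3 gives D5.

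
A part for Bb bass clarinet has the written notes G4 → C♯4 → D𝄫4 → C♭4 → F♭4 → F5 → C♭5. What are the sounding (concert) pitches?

Written C4 on the Bb bass clarinet sounds as Bb2, a major ninth lower; apply that shift to every note.
G4 -> F3
C#4 -> B2
Dbb4 -> Cbb3
Cb4 -> Bbb2
Fb4 -> Ebb3
F5 -> Eb4
Cb5 -> Bbb3

F3 B2 Cbb3 Bbb2 Ebb3 Eb4 Bbb3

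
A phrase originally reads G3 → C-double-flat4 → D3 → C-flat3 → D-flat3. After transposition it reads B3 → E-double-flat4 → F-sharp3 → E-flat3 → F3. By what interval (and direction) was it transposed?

up a major third

From G3 to B3 is 3 letter names — a third of some quality.
G3 to B3 is 4 semitones, which makes it a major third; the second version is higher, so the direction is up.
Checking another pair — Db3 → F3 — gives the same interval.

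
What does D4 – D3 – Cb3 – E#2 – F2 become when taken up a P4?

D4 gives G4
D3 gives G3
Cb3 gives Fb3
E#2 gives A#2
F2 gives Bb2

G4 G3 Fb3 A#2 Bb2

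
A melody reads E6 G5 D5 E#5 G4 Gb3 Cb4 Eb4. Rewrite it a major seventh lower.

F5 Ab4 Eb4 F#4 Ab3 Abb2 Dbb3 Fb3

E6: a seventh down reaches F, and 11 semitones makes it F5.
G5: a seventh down reaches A, and 11 semitones makes it Ab4.
A major seventh down from D5 gives Eb4.
E#5 down a major seventh is F#4.
G4: a seventh down reaches A, and 11 semitones makes it Ab3.
Gb3 down a major seventh is Abb2.
Cb4 down a major seventh is Dbb3.
Eb4: a seventh down reaches F, and 11 semitones makes it Fb3.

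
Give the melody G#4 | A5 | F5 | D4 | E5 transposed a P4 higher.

C#5 D6 Bb5 G4 A5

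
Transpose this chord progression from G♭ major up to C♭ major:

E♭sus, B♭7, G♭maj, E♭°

Absus Eb7 Cbmaj Ab°

G♭ major up to C♭ major is a perfect fourth; each chord root moves by that interval while the quality stays the same.
E♭sus: root E♭ up a perfect fourth → Ab, giving Absus.
B♭7: root B♭ up a perfect fourth → Eb, giving Eb7.
G♭maj: root G♭ up a perfect fourth → Cb, giving Cbmaj.
E♭°: root E♭ up a perfect fourth → Ab, giving Ab°.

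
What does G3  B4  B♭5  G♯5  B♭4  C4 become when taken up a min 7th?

F4 A5 Ab6 F#6 Ab5 Bb4

G3 → F4
B4 → A5
Bb5 → Ab6
G#5 → F#6
Bb4 → Ab5
C4 → Bb4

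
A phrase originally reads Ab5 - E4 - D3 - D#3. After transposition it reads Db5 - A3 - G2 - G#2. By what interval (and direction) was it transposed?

down a perfect fifth

Take the first pair: Ab5 → Db5. A to D spans 5 letter names, so the interval is some kind of fifth.
Db5 to Ab5 is 7 semitones, which makes it a perfect fifth; the second version is lower, so the direction is down.
Checking another pair — D#3 → G#2 — gives the same interval.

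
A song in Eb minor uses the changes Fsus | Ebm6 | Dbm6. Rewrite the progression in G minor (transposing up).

Asus Gm6 Fm6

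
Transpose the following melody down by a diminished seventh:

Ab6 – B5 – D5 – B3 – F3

Ab6: a seventh down reaches B, and 9 semitones makes it B5.
B5 down a diminished seventh is C##5.
D5 down a diminished seventh is E#4.
B3: a seventh down reaches C, and 9 semitones makes it C##3.
A diminished seventh down from F3 gives G#2.

B5 C##5 E#4 C##3 G#2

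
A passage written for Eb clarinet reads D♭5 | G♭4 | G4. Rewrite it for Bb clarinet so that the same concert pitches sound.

Gb5 Cb5 C5

First find concert pitch: the Eb clarinet sounds a minor third above written, so D♭5 G♭4 G4 sounds Fb5 Bbb4 Bb4.
Then write for Bb clarinet: it sounds a major second below written, so the part must be a major second above concert.
Fb5 → Gb5
Bbb4 → Cb5
Bb4 → C5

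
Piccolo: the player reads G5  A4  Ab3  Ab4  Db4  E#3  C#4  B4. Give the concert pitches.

G6 A5 Ab4 Ab5 Db5 E#4 C#5 B5

Written C4 on the piccolo sounds as C5, a perfect octave higher; apply that shift to every note.
G5 becomes G6
A4 becomes A5
Ab3 becomes Ab4
Ab4 becomes Ab5
Db4 becomes Db5
E#3 becomes E#4
C#4 becomes C#5
B4 becomes B5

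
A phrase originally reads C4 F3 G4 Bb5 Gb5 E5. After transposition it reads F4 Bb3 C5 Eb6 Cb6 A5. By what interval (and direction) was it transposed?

From C4 to F4 is 4 letter names — a fourth of some quality.
C4 to F4 is 5 semitones, which makes it a perfect fourth; the second version is higher, so the direction is up.
Checking another pair — E5 → A5 — gives the same interval.

up a perfect fourth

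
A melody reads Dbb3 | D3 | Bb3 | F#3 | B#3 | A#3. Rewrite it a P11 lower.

Abb1 A1 F2 C#2 F##2 E#2

Dbb3: an eleventh down reaches A, and 17 semitones makes it Abb1.
D3: an eleventh down reaches A, and 17 semitones makes it A1.
Bb3 down a perfect eleventh is F2.
F#3: an eleventh down reaches C, and 17 semitones makes it C#2.
B#3: an eleventh down reaches F, and 17 semitones makes it F##2.
A#3 down a perfect eleventh is E#2.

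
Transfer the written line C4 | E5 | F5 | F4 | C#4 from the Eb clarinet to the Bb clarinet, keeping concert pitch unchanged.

F4 A5 Bb5 Bb4 F#4

First find concert pitch: the Eb clarinet sounds a minor third above written, so C4 E5 F5 F4 C#4 sounds Eb4 G5 Ab5 Ab4 E4.
Then write for Bb clarinet: it sounds a major second below written, so the part must be a major second above concert.
Eb4 → F4
G5 → A5
Ab5 → Bb5
Ab4 → Bb4
E4 → F#4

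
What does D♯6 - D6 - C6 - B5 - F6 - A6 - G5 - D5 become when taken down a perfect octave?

D#5 D5 C5 B4 F5 A5 G4 D4

A perfect octave down from D#6 gives D#5.
D6: an octave down reaches D, and 12 semitones makes it D5.
A perfect octave down from C6 gives C5.
B5 down a perfect octave is B4.
F6: an octave down reaches F, and 12 semitones makes it F5.
A6: an octave down reaches A, and 12 semitones makes it A5.
G5 down a perfect octave is G4.
D5 down a perfect octave is D4.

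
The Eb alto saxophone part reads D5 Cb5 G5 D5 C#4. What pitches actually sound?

Written C4 on the Eb alto saxophone sounds as Eb3, a major sixth lower; apply that shift to every note.
D5 -> F4
Cb5 -> Ebb4
G5 -> Bb4
D5 -> F4
C#4 -> E3

F4 Ebb4 Bb4 F4 E3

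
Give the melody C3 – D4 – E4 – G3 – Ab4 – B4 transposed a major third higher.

C3 to E3
D4 to F#4
E4 to G#4
G3 to B3
Ab4 to C5
B4 to D#5

E3 F#4 G#4 B3 C5 D#5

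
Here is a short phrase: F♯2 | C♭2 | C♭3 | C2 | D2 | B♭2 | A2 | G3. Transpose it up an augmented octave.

F#2 to F##3
Cb2 to C3
Cb3 to C4
C2 to C#3
D2 to D#3
Bb2 to B3
A2 to A#3
G3 to G#4

F##3 C3 C4 C#3 D#3 B3 A#3 G#4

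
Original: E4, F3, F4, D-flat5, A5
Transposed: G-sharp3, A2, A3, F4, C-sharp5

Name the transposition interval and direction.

down a minor sixth

From E4 to G#3 is 6 letter names — a sixth of some quality.
G#3 to E4 is 8 semitones, which makes it a minor sixth; the second version is lower, so the direction is down.
Checking another pair — A5 → C#5 — gives the same interval.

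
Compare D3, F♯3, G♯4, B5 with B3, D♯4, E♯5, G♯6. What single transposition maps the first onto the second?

Take the first pair: D3 → B3. D to B spans 6 letter names, so the interval is some kind of sixth.
D3 to B3 is 9 semitones, which makes it a major sixth; the second version is higher, so the direction is up.
Checking another pair — B5 → G#6 — gives the same interval.

up a major sixth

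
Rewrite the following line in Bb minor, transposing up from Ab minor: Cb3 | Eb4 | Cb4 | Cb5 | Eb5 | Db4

Db3 F4 Db4 Db5 F5 Eb4

Ab minor to Bb minor up is a major second, so every note moves up by that interval.
Cb3 gives Db3
Eb4 gives F4
Cb4 gives Db4
Cb5 gives Db5
Eb5 gives F5
Db4 gives Eb4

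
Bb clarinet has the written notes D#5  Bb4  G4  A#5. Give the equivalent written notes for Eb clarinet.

First find concert pitch: the Bb clarinet sounds a major second below written, so D#5 Bb4 G4 A#5 sounds C#5 Ab4 F4 G#5.
Then write for Eb clarinet: it sounds a minor third above written, so the part must be a minor third below concert.
C#5 → A#4
Ab4 → F4
F4 → D4
G#5 → E#5

A#4 F4 D4 E#5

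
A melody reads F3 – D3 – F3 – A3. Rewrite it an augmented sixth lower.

Abb2 Fb2 Abb2 Cb3

F3 down an augmented sixth is Abb2.
An augmented sixth down from D3 gives Fb2.
An augmented sixth down from F3 gives Abb2.
An augmented sixth down from A3 gives Cb3.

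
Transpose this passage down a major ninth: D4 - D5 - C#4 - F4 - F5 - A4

C3 C4 B2 Eb3 Eb4 G3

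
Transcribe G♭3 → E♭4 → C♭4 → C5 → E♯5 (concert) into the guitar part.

Gb4 Eb5 Cb5 C6 E#6

Written C4 sounds as C3 on the guitar, so concert pitches are written a perfect octave up.
Gb3 becomes Gb4
Eb4 becomes Eb5
Cb4 becomes Cb5
C5 becomes C6
E#5 becomes E#6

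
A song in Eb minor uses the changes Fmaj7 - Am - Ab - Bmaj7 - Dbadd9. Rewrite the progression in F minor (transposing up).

Gmaj7 Bm Bb C#maj7 Ebadd9

Eb minor up to F minor is a major second; each chord root moves by that interval while the quality stays the same.
Fmaj7: root F up a major second → G, giving Gmaj7.
Am: root A up a major second → B, giving Bm.
Ab: root Ab up a major second → Bb, giving Bb.
Bmaj7: root B up a major second → C#, giving C#maj7.
Dbadd9: root Db up a major second → Eb, giving Ebadd9.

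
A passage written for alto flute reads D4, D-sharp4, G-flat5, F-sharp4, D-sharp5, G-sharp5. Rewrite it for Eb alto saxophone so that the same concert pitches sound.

F#4 F##4 Bb5 A#4 F##5 B#5

First find concert pitch: the alto flute sounds a perfect fourth below written, so D4 D-sharp4 G-flat5 F-sharp4 D-sharp5 G-sharp5 sounds A3 A#3 Db5 C#4 A#4 D#5.
Then write for Eb alto saxophone: it sounds a major sixth below written, so the part must be a major sixth above concert.
A3 → F#4
A#3 → F##4
Db5 → Bb5
C#4 → A#4
A#4 → F##5
D#5 → B#5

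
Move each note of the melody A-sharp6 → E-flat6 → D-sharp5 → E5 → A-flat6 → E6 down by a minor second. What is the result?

A#6 down a minor second is G##6.
Eb6: a second down reaches D, and 1 semitone makes it D6.
D#5: a second down reaches C, and 1 semitone makes it C##5.
E5 down a minor second is D#5.
Ab6: a second down reaches G, and 1 semitone makes it G6.
A minor second down from E6 gives D#6.

G##6 D6 C##5 D#5 G6 D#6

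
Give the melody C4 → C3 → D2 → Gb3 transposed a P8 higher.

C4 becomes C5
C3 becomes C4
D2 becomes D3
Gb3 becomes Gb4

C5 C4 D3 Gb4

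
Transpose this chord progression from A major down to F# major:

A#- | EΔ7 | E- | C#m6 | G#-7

A major down to F# major is a minor third; each chord root moves by that interval while the quality stays the same.
A#-: root A# down a minor third → F##, giving F##-.
EΔ7: root E down a minor third → C#, giving C#Δ7.
E-: root E down a minor third → C#, giving C#-.
C#m6: root C# down a minor third → A#, giving A#m6.
G#-7: root G# down a minor third → E#, giving E#-7.

F##- C#Δ7 C#- A#m6 E#-7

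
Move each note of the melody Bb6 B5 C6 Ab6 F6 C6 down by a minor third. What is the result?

G6 G#5 A5 F6 D6 A5

Bb6 gives G6
B5 gives G#5
C6 gives A5
Ab6 gives F6
F6 gives D6
C6 gives A5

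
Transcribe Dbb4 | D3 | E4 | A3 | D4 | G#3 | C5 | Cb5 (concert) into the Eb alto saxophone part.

Written C4 sounds as Eb3 on the Eb alto saxophone, so concert pitches are written a major sixth up.
Dbb4 -> Bbb4
D3 -> B3
E4 -> C#5
A3 -> F#4
D4 -> B4
G#3 -> E#4
C5 -> A5
Cb5 -> Ab5

Bbb4 B3 C#5 F#4 B4 E#4 A5 Ab5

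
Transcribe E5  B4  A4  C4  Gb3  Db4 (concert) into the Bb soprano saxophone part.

F#5 C#5 B4 D4 Ab3 Eb4

The Bb soprano saxophone sounds a major second below written, so the written part must be a major second above concert — transpose each note up.
E5 -> F#5
B4 -> C#5
A4 -> B4
C4 -> D4
Gb3 -> Ab3
Db4 -> Eb4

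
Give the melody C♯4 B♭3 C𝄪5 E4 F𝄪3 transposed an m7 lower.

D#3 C3 D##4 F#3 G##2

C#4 -> D#3
Bb3 -> C3
C##5 -> D##4
E4 -> F#3
F##3 -> G##2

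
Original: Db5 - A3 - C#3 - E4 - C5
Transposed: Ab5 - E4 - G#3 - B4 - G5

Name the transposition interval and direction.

up a perfect fifth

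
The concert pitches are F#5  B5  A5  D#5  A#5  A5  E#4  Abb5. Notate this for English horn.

The English horn sounds a perfect fifth below written, so the written part must be a perfect fifth above concert — transpose each note up.
F#5 to C#6
B5 to F#6
A5 to E6
D#5 to A#5
A#5 to E#6
A5 to E6
E#4 to B#4
Abb5 to Ebb6

C#6 F#6 E6 A#5 E#6 E6 B#4 Ebb6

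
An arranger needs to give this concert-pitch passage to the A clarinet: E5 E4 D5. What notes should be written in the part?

G5 G4 F5

Written C4 sounds as A3 on the A clarinet, so concert pitches are written a minor third up.
E5 → G5
E4 → G4
D5 → F5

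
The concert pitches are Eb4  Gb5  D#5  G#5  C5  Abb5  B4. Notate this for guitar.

Eb5 Gb6 D#6 G#6 C6 Abb6 B5

Written C4 sounds as C3 on the guitar, so concert pitches are written a perfect octave up.
Eb4 to Eb5
Gb5 to Gb6
D#5 to D#6
G#5 to G#6
C5 to C6
Abb5 to Abb6
B4 to B5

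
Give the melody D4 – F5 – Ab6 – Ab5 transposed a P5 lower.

G3 Bb4 Db6 Db5

D4 becomes G3
F5 becomes Bb4
Ab6 becomes Db6
Ab5 becomes Db5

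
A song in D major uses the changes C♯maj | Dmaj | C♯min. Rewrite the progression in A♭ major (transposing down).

D major down to A♭ major is an augmented fourth; each chord root moves by that interval while the quality stays the same.
C♯maj: root C♯ down an augmented fourth → G, giving Gmaj.
Dmaj: root D down an augmented fourth → Ab, giving Abmaj.
C♯min: root C♯ down an augmented fourth → G, giving Gmin.

Gmaj Abmaj Gmin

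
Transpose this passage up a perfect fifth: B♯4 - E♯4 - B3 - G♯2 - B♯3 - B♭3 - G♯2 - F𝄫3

F##5 B#4 F#4 D#3 F##4 F4 D#3 Cbb4

B#4 gives F##5
E#4 gives B#4
B3 gives F#4
G#2 gives D#3
B#3 gives F##4
Bb3 gives F4
G#2 gives D#3
Fbb3 gives Cbb4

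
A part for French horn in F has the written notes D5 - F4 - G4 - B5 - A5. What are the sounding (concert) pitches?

The French horn in F sounds a perfect fifth below written, so transpose each written note down a perfect fifth.
D5 to G4
F4 to Bb3
G4 to C4
B5 to E5
A5 to D5

G4 Bb3 C4 E5 D5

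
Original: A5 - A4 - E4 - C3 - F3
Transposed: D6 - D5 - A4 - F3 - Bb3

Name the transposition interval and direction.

up a perfect fourth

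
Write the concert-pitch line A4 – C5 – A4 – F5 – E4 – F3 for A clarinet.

C5 Eb5 C5 Ab5 G4 Ab3

The A clarinet sounds a minor third below written, so the written part must be a minor third above concert — transpose each note up.
A4 → C5
C5 → Eb5
A4 → C5
F5 → Ab5
E4 → G4
F3 → Ab3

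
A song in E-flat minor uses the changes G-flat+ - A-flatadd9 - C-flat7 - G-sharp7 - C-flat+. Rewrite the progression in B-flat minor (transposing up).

E-flat minor up to B-flat minor is a perfect fifth; each chord root moves by that interval while the quality stays the same.
G-flat+: root G-flat up a perfect fifth → Db, giving Db+.
A-flatadd9: root A-flat up a perfect fifth → Eb, giving Ebadd9.
C-flat7: root C-flat up a perfect fifth → Gb, giving Gb7.
G-sharp7: root G-sharp up a perfect fifth → D#, giving D#7.
C-flat+: root C-flat up a perfect fifth → Gb, giving Gb+.

Db+ Ebadd9 Gb7 D#7 Gb+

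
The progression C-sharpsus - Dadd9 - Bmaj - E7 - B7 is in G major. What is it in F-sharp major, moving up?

B#sus C#add9 A#maj D#7 A#7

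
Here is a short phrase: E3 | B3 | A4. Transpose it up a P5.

B3 F#4 E5

E3 -> B3
B3 -> F#4
A4 -> E5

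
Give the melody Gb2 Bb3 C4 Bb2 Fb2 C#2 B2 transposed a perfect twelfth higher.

Gb2 to Db4
Bb3 to F5
C4 to G5
Bb2 to F4
Fb2 to Cb4
C#2 to G#3
B2 to F#4

Db4 F5 G5 F4 Cb4 G#3 F#4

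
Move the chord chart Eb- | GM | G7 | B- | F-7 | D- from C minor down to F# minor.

C minor down to F# minor is a diminished fifth; each chord root moves by that interval while the quality stays the same.
Eb-: root Eb down a diminished fifth → A, giving A-.
GM: root G down a diminished fifth → C#, giving C#M.
G7: root G down a diminished fifth → C#, giving C#7.
B-: root B down a diminished fifth → E#, giving E#-.
F-7: root F down a diminished fifth → B, giving B-7.
D-: root D down a diminished fifth → G#, giving G#-.

A- C#M C#7 E#- B-7 G#-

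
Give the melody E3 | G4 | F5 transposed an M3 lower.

C3 Eb4 Db5

E3 -> C3
G4 -> Eb4
F5 -> Db5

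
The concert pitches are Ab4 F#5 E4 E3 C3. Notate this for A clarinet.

Written C4 sounds as A3 on the A clarinet, so concert pitches are written a minor third up.
Ab4 becomes Cb5
F#5 becomes A5
E4 becomes G4
E3 becomes G3
C3 becomes Eb3

Cb5 A5 G4 G3 Eb3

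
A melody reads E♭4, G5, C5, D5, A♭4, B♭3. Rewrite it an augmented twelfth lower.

Eb4 down an augmented twelfth is Abb2.
An augmented twelfth down from G5 gives Cb4.
C5 down an augmented twelfth is Fb3.
D5: a twelfth down reaches G, and 20 semitones makes it Gb3.
Ab4 down an augmented twelfth is Dbb3.
An augmented twelfth down from Bb3 gives Ebb2.

Abb2 Cb4 Fb3 Gb3 Dbb3 Ebb2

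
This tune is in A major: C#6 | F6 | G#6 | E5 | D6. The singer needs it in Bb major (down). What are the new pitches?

A major to Bb major down is a major seventh, so every note moves down by that interval.
C#6 to D5
F6 to Gb5
G#6 to A5
E5 to F4
D6 to Eb5

D5 Gb5 A5 F4 Eb5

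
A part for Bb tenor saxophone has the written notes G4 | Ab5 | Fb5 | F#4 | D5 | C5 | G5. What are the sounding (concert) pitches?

Written C4 on the Bb tenor saxophone sounds as Bb2, a major ninth lower; apply that shift to every note.
G4 becomes F3
Ab5 becomes Gb4
Fb5 becomes Ebb4
F#4 becomes E3
D5 becomes C4
C5 becomes Bb3
G5 becomes F4

F3 Gb4 Ebb4 E3 C4 Bb3 F4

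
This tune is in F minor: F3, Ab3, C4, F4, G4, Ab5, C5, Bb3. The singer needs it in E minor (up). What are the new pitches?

From F up to E is a major seventh; apply that to each pitch.
F3 becomes E4
Ab3 becomes G4
C4 becomes B4
F4 becomes E5
G4 becomes F#5
Ab5 becomes G6
C5 becomes B5
Bb3 becomes A4

E4 G4 B4 E5 F#5 G6 B5 A4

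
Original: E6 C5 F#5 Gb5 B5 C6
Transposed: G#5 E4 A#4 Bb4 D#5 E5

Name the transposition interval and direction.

down a minor sixth

Take the first pair: E6 → G#5. E to G spans 6 letter names, so the interval is some kind of sixth.
G#5 to E6 is 8 semitones, which makes it a minor sixth; the second version is lower, so the direction is down.
Checking another pair — C6 → E5 — gives the same interval.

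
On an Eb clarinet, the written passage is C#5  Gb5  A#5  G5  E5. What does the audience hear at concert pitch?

The Eb clarinet sounds a minor third above written, so transpose each written note up a minor third.
C#5 → E5
Gb5 → Bbb5
A#5 → C#6
G5 → Bb5
E5 → G5

E5 Bbb5 C#6 Bb5 G5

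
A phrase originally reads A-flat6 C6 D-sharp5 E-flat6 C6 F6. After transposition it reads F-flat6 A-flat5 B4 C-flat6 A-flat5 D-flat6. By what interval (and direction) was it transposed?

Take the first pair: Ab6 → Fb6. A to F spans 3 letter names, so the interval is some kind of third.
Fb6 to Ab6 is 4 semitones, which makes it a major third; the second version is lower, so the direction is down.
Checking another pair — F6 → Db6 — gives the same interval.

down a major third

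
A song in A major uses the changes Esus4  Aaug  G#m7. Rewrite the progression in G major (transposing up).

A major up to G major is a minor seventh; each chord root moves by that interval while the quality stays the same.
Esus4: root E up a minor seventh → D, giving Dsus4.
Aaug: root A up a minor seventh → G, giving Gaug.
G#m7: root G# up a minor seventh → F#, giving F#m7.

Dsus4 Gaug F#m7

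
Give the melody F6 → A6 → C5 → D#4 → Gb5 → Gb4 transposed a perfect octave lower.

F5 A5 C4 D#3 Gb4 Gb3

F6: an octave down reaches F, and 12 semitones makes it F5.
A perfect octave down from A6 gives A5.
C5 down a perfect octave is C4.
D#4 down a perfect octave is D#3.
A perfect octave down from Gb5 gives Gb4.
Gb4: an octave down reaches G, and 12 semitones makes it Gb3.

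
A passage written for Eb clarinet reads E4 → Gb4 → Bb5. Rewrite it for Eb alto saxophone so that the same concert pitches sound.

E5 Gb5 Bb6

First find concert pitch: the Eb clarinet sounds a minor third above written, so E4 Gb4 Bb5 sounds G4 Bbb4 Db6.
Then write for Eb alto saxophone: it sounds a major sixth below written, so the part must be a major sixth above concert.
G4 → E5
Bbb4 → Gb5
Db6 → Bb6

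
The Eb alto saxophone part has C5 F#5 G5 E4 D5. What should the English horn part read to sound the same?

First find concert pitch: the Eb alto saxophone sounds a major sixth below written, so C5 F#5 G5 E4 D5 sounds Eb4 A4 Bb4 G3 F4.
Then write for English horn: it sounds a perfect fifth below written, so the part must be a perfect fifth above concert.
Eb4 → Bb4
A4 → E5
Bb4 → F5
G3 → D4
F4 → C5

Bb4 E5 F5 D4 C5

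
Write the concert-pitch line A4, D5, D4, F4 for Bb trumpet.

Written C4 sounds as Bb3 on the Bb trumpet, so concert pitches are written a major second up.
A4 → B4
D5 → E5
D4 → E4
F4 → G4

B4 E5 E4 G4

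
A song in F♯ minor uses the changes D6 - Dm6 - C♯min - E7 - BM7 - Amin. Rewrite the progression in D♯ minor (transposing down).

B6 Bm6 A#min C#7 G#M7 F#min

F♯ minor down to D♯ minor is a minor third; each chord root moves by that interval while the quality stays the same.
D6: root D down a minor third → B, giving B6.
Dm6: root D down a minor third → B, giving Bm6.
C♯min: root C♯ down a minor third → A#, giving A#min.
E7: root E down a minor third → C#, giving C#7.
BM7: root B down a minor third → G#, giving G#M7.
Amin: root A down a minor third → F#, giving F#min.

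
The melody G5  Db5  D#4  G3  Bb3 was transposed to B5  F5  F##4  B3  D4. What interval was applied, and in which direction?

up a major third

From G5 to B5 is 3 letter names — a third of some quality.
G5 to B5 is 4 semitones, which makes it a major third; the second version is higher, so the direction is up.
Checking another pair — Bb3 → D4 — gives the same interval.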